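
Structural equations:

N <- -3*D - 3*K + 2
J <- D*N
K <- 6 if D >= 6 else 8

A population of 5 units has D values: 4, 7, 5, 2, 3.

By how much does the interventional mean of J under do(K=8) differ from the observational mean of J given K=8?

Under do(K=8), K's equation is replaced by K=8 for every unit. Per-unit J: -136, -301, -185, -56, -93. Mean = -154.2.
Conditioning on K=8 selects the 4 unit(s) with D ∈ {4, 5, 2, 3}. Their J values: -136, -185, -56, -93. Mean = -117.5.
Difference = -154.2 − (-117.5) = -36.7.

-36.7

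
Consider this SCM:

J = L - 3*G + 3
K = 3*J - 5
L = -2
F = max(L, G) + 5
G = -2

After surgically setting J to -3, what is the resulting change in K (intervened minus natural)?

Intervening sets J = -3 and removes its equation (J = L - 3*G + 3).
K = 3*J - 5  [with J=-3]  = -14
Without intervention: J = L - 3*G + 3  [with L=-2, G=-2]  = 7; K = 3*J - 5  [with J=7]  = 16.
Change = -14 − 16 = -30.

-30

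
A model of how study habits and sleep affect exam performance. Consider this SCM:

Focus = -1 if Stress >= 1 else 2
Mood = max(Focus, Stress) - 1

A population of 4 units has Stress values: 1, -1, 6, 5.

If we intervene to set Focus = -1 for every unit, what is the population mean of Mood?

1.75

Every unit gets Focus=-1 under the intervention. Mood values become 0, -2, 5, 4; E[Mood|do(Focus=-1)] = 1.75.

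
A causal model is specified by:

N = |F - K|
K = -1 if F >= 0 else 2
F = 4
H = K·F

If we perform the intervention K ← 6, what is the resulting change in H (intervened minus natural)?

28

The intervention breaks the incoming arrows to K: K = -1 if F >= 0 else 2 no longer applies, and K = 6.
H = K·F  [with K=6, F=4]  = 24
Without intervention: K = -1 if F >= 0 else 2  [with F=4]  = -1; H = K·F  [with K=-1, F=4]  = -4.
Change = 24 − (-4) = 28.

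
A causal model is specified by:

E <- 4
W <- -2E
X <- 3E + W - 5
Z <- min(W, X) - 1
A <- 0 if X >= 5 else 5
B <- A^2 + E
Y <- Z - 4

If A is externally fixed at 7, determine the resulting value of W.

Under do(A=7), the mechanism A <- 0 if X >= 5 else 5 is discarded; A is fixed at 7.
No directed path runs from A to W, so W keeps its natural value.
W = -2E  [with E=4]  = -8

-8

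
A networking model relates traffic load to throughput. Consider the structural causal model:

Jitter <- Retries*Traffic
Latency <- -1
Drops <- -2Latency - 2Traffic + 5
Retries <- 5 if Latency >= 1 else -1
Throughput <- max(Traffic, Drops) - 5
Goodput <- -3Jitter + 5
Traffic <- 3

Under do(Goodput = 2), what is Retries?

-1

Under do(Goodput=2), the mechanism Goodput <- -3Jitter + 5 is discarded; Goodput is fixed at 2.
Since Retries is not a descendant of the intervened variable, it is unaffected.
Retries = 5 if Latency >= 1 else -1  [with Latency=-1]  = -1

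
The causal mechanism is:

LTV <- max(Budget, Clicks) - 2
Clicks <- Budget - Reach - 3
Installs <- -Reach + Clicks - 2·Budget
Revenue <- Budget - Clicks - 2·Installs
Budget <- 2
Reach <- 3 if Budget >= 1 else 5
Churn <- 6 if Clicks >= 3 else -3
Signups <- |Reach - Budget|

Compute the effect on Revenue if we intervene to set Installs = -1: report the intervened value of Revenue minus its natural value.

-20

The intervention breaks the incoming arrows to Installs: Installs <- -Reach + Clicks - 2·Budget no longer applies, and Installs = -1.
Reach = 3 if Budget >= 1 else 5  [with Budget=2]  = 3
Clicks = Budget - Reach - 3  [with Budget=2, Reach=3]  = -4
Revenue = Budget - Clicks - 2·Installs  [with Budget=2, Clicks=-4, Installs=-1]  = 8
Without intervention: Reach = 3 if Budget >= 1 else 5  [with Budget=2]  = 3; Clicks = Budget - Reach - 3  [with Budget=2, Reach=3]  = -4; Installs = -Reach + Clicks - 2·Budget  [with Reach=3, Clicks=-4, Budget=2]  = -11; Revenue = Budget - Clicks - 2·Installs  [with Budget=2, Clicks=-4, Installs=-11]  = 28.
Change = 8 − 28 = -20.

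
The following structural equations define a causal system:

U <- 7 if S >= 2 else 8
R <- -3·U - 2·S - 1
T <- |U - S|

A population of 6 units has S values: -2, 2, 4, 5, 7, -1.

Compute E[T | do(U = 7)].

Every unit gets U=7 under the intervention. T values become 9, 5, 3, 2, 0, 8; E[T|do(U=7)] = 4.5.

4.5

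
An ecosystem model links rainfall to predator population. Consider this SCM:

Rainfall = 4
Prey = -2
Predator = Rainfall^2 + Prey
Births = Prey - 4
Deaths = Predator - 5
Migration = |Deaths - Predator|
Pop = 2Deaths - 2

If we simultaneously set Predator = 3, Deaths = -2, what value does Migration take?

Setting Predator = 3, Deaths = -2 by intervention discards those variables' equations.
Migration = |Deaths - Predator|  [with Deaths=-2, Predator=3]  = 5

5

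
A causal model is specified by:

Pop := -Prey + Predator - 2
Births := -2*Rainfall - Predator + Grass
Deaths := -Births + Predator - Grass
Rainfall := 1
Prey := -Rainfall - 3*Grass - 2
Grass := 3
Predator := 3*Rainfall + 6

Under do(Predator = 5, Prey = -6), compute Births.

The joint intervention fixes Predator = 5, Prey = -6, removing each variable's own equation.
Births = -2*Rainfall - Predator + Grass  [with Rainfall=1, Predator=5, Grass=3]  = -4

-4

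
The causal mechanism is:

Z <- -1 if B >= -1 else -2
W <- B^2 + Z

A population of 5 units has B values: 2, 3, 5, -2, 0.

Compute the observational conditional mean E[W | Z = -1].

8.5

E[W|Z=-1] averages over only the 4 units with Z=-1 (B = 2, 3, 5, 0): W = 3, 8, 24, -1, mean 8.5.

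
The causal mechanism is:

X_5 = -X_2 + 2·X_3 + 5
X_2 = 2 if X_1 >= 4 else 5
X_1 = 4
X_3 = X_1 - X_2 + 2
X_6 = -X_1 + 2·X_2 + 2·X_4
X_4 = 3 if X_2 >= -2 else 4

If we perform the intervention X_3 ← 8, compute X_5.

19

do(X_3=8) replaces the equation X_3 = X_1 - X_2 + 2 with the constant X_3 = 8.
X_2 = 2 if X_1 >= 4 else 5  [with X_1=4]  = 2
X_5 = -X_2 + 2·X_3 + 5  [with X_2=2, X_3=8]  = 19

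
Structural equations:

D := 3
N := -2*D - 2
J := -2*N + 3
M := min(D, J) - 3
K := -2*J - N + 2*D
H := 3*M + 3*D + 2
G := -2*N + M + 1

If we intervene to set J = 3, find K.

do(J=3) replaces the equation J := -2*N + 3 with the constant J = 3.
N = -2*D - 2  [with D=3]  = -8
K = -2*J - N + 2*D  [with J=3, N=-8, D=3]  = 8

8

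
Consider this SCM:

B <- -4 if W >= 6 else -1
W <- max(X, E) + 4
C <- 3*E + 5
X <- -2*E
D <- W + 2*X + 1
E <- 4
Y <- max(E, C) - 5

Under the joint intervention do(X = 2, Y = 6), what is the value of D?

Setting X = 2, Y = 6 by intervention discards those variables' equations.
W = max(X, E) + 4  [with X=2, E=4]  = 8
D = W + 2*X + 1  [with W=8, X=2]  = 13

13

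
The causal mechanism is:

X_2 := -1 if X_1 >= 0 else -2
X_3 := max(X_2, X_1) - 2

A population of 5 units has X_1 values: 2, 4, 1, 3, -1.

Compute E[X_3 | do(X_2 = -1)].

Every unit gets X_2=-1 under the intervention. X_3 values become 0, 2, -1, 1, -3; E[X_3|do(X_2=-1)] = -0.2.

-0.2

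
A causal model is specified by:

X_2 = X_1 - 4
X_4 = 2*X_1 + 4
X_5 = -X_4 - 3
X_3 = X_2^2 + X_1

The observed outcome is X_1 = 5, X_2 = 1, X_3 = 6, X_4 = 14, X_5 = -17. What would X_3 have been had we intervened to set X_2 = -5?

The intervention breaks the incoming arrows to X_2: X_2 = X_1 - 4 no longer applies, and X_2 = -5.
X_3 = X_2^2 + X_1  [with X_2=-5, X_1=5]  = 30

30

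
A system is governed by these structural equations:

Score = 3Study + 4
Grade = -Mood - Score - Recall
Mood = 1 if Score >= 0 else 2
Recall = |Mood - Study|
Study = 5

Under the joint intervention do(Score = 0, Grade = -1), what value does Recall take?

4

The joint intervention fixes Score = 0, Grade = -1, removing each variable's own equation.
Mood = 1 if Score >= 0 else 2  [with Score=0]  = 1
Recall = |Mood - Study|  [with Mood=1, Study=5]  = 4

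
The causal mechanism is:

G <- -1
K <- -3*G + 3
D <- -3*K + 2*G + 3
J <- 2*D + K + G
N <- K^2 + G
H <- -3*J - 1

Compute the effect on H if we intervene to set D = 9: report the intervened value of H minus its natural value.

The intervention breaks the incoming arrows to D: D <- -3*K + 2*G + 3 no longer applies, and D = 9.
K = -3*G + 3  [with G=-1]  = 6
J = 2*D + K + G  [with D=9, K=6, G=-1]  = 23
H = -3*J - 1  [with J=23]  = -70
Without intervention: K = -3*G + 3  [with G=-1]  = 6; D = -3*K + 2*G + 3  [with K=6, G=-1]  = -17; J = 2*D + K + G  [with D=-17, K=6, G=-1]  = -29; H = -3*J - 1  [with J=-29]  = 86.
Change = -70 − 86 = -156.

-156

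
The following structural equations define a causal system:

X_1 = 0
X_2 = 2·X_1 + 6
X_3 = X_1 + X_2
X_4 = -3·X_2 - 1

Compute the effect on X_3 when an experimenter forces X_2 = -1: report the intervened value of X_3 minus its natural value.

The intervention breaks the incoming arrows to X_2: X_2 = 2·X_1 + 6 no longer applies, and X_2 = -1.
X_3 = X_1 + X_2  [with X_1=0, X_2=-1]  = -1
Without intervention: X_2 = 2·X_1 + 6  [with X_1=0]  = 6; X_3 = X_1 + X_2  [with X_1=0, X_2=6]  = 6.
Change = -1 − 6 = -7.

-7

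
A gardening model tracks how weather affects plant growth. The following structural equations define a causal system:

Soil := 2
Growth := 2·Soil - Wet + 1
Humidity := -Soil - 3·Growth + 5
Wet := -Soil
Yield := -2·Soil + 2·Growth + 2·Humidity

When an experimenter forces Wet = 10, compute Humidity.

Under do(Wet=10), the mechanism Wet := -Soil is discarded; Wet is fixed at 10.
Growth = 2·Soil - Wet + 1  [with Soil=2, Wet=10]  = -5
Humidity = -Soil - 3·Growth + 5  [with Soil=2, Growth=-5]  = 18

18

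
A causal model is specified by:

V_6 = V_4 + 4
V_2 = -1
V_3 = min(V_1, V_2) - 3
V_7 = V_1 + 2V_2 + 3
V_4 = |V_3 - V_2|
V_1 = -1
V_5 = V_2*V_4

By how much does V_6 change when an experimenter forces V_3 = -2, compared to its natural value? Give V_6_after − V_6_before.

The intervention breaks the incoming arrows to V_3: V_3 = min(V_1, V_2) - 3 no longer applies, and V_3 = -2.
V_4 = |V_3 - V_2|  [with V_3=-2, V_2=-1]  = 1
V_6 = V_4 + 4  [with V_4=1]  = 5
Without intervention: V_3 = min(V_1, V_2) - 3  [with V_1=-1, V_2=-1]  = -4; V_4 = |V_3 - V_2|  [with V_3=-4, V_2=-1]  = 3; V_6 = V_4 + 4  [with V_4=3]  = 7.
Change = 5 − 7 = -2.

-2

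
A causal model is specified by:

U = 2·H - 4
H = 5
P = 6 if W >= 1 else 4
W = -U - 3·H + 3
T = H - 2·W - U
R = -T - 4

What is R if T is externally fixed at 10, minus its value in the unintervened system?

Intervening sets T = 10 and removes its equation (T = H - 2·W - U).
R = -T - 4  [with T=10]  = -14
Without intervention: U = 2·H - 4  [with H=5]  = 6; W = -U - 3·H + 3  [with U=6, H=5]  = -18; T = H - 2·W - U  [with H=5, W=-18, U=6]  = 35; R = -T - 4  [with T=35]  = -39.
Change = -14 − (-39) = 25.

25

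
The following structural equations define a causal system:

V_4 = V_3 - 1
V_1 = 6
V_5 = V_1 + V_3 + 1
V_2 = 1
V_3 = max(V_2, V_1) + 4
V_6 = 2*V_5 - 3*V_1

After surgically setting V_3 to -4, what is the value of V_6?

The intervention breaks the incoming arrows to V_3: V_3 = max(V_2, V_1) + 4 no longer applies, and V_3 = -4.
V_5 = V_1 + V_3 + 1  [with V_1=6, V_3=-4]  = 3
V_6 = 2*V_5 - 3*V_1  [with V_5=3, V_1=6]  = -12

-12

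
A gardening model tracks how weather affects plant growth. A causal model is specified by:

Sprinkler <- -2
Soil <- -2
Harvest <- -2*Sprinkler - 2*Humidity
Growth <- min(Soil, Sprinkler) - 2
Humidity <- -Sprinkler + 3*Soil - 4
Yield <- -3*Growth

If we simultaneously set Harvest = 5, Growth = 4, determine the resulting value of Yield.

-12

Under do(Harvest = 5, Growth = 4), each intervened variable's structural equation is replaced by its fixed value.
Yield = -3*Growth  [with Growth=4]  = -12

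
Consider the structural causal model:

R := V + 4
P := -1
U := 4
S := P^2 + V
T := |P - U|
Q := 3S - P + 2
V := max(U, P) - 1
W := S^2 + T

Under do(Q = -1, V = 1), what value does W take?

The joint intervention fixes Q = -1, V = 1, removing each variable's own equation.
S = P^2 + V  [with P=-1, V=1]  = 2
T = |P - U|  [with P=-1, U=4]  = 5
W = S^2 + T  [with S=2, T=5]  = 9

9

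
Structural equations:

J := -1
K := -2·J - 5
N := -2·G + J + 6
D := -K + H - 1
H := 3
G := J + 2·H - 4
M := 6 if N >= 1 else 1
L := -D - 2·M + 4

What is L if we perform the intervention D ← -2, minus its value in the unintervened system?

Intervening sets D = -2 and removes its equation (D := -K + H - 1).
G = J + 2·H - 4  [with J=-1, H=3]  = 1
N = -2·G + J + 6  [with G=1, J=-1]  = 3
M = 6 if N >= 1 else 1  [with N=3]  = 6
L = -D - 2·M + 4  [with D=-2, M=6]  = -6
Without intervention: G = J + 2·H - 4  [with J=-1, H=3]  = 1; N = -2·G + J + 6  [with G=1, J=-1]  = 3; K = -2·J - 5  [with J=-1]  = -3; D = -K + H - 1  [with K=-3, H=3]  = 5; M = 6 if N >= 1 else 1  [with N=3]  = 6; L = -D - 2·M + 4  [with D=5, M=6]  = -13.
Change = -6 − (-13) = 7.

7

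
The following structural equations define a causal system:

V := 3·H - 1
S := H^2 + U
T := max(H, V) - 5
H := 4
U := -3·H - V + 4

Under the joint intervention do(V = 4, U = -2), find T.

-1

Setting V = 4, U = -2 by intervention discards those variables' equations.
T = max(H, V) - 5  [with H=4, V=4]  = -1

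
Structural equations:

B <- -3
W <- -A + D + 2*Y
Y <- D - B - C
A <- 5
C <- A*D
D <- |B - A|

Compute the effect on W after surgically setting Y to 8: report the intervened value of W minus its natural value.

The intervention breaks the incoming arrows to Y: Y <- D - B - C no longer applies, and Y = 8.
D = |B - A|  [with B=-3, A=5]  = 8
W = -A + D + 2*Y  [with A=5, D=8, Y=8]  = 19
Without intervention: D = |B - A|  [with B=-3, A=5]  = 8; C = A*D  [with A=5, D=8]  = 40; Y = D - B - C  [with D=8, B=-3, C=40]  = -29; W = -A + D + 2*Y  [with A=5, D=8, Y=-29]  = -55.
Change = 19 − (-55) = 74.

74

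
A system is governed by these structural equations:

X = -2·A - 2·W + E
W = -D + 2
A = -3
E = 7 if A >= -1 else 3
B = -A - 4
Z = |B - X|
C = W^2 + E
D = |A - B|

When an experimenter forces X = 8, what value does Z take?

9

Intervening sets X = 8 and removes its equation (X = -2·A - 2·W + E).
B = -A - 4  [with A=-3]  = -1
Z = |B - X|  [with B=-1, X=8]  = 9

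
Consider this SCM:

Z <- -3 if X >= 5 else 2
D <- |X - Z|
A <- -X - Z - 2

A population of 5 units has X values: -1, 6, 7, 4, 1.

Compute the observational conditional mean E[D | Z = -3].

E[D|Z=-3] averages over only the 2 units with Z=-3 (X = 6, 7): D = 9, 10, mean 9.5.

9.5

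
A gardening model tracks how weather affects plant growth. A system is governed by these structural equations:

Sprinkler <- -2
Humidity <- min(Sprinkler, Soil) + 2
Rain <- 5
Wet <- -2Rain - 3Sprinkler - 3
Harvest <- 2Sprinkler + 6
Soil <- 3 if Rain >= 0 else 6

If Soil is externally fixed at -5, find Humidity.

-3

do(Soil=-5) replaces the equation Soil <- 3 if Rain >= 0 else 6 with the constant Soil = -5.
Humidity = min(Sprinkler, Soil) + 2  [with Sprinkler=-2, Soil=-5]  = -3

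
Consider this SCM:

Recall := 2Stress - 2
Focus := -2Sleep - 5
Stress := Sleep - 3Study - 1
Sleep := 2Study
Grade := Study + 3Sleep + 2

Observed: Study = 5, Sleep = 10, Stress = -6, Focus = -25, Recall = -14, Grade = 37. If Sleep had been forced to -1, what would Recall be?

do(Sleep=-1) replaces the equation Sleep := 2Study with the constant Sleep = -1.
Stress = Sleep - 3Study - 1  [with Sleep=-1, Study=5]  = -17
Recall = 2Stress - 2  [with Stress=-17]  = -36

-36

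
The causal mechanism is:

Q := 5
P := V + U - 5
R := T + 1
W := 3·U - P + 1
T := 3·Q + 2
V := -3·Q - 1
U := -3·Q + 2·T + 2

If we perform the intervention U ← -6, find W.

The intervention breaks the incoming arrows to U: U := -3·Q + 2·T + 2 no longer applies, and U = -6.
V = -3·Q - 1  [with Q=5]  = -16
P = V + U - 5  [with V=-16, U=-6]  = -27
W = 3·U - P + 1  [with U=-6, P=-27]  = 10

10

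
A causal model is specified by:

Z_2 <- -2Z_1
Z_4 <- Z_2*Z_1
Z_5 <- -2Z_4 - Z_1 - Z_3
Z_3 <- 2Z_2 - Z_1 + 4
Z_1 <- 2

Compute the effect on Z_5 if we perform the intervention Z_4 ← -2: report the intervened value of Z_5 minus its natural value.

Intervening sets Z_4 = -2 and removes its equation (Z_4 <- Z_2*Z_1).
Z_2 = -2Z_1  [with Z_1=2]  = -4
Z_3 = 2Z_2 - Z_1 + 4  [with Z_2=-4, Z_1=2]  = -6
Z_5 = -2Z_4 - Z_1 - Z_3  [with Z_4=-2, Z_1=2, Z_3=-6]  = 8
Without intervention: Z_2 = -2Z_1  [with Z_1=2]  = -4; Z_3 = 2Z_2 - Z_1 + 4  [with Z_2=-4, Z_1=2]  = -6; Z_4 = Z_2*Z_1  [with Z_2=-4, Z_1=2]  = -8; Z_5 = -2Z_4 - Z_1 - Z_3  [with Z_4=-8, Z_1=2, Z_3=-6]  = 20.
Change = 8 − 20 = -12.

-12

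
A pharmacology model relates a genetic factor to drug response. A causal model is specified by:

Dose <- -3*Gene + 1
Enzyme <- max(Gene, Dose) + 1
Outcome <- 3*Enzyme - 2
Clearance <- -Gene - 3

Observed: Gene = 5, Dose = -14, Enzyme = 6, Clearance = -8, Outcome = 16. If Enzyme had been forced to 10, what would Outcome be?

28

do(Enzyme=10) replaces the equation Enzyme <- max(Gene, Dose) + 1 with the constant Enzyme = 10.
Outcome = 3*Enzyme - 2  [with Enzyme=10]  = 28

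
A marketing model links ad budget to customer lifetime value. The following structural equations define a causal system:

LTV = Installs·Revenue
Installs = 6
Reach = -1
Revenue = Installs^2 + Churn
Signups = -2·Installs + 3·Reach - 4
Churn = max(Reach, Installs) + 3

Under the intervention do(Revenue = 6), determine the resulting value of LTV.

36

The intervention breaks the incoming arrows to Revenue: Revenue = Installs^2 + Churn no longer applies, and Revenue = 6.
LTV = Installs·Revenue  [with Installs=6, Revenue=6]  = 36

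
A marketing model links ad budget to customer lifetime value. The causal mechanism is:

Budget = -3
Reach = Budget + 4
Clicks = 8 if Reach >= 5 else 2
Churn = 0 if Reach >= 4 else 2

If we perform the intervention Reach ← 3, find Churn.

2

Under do(Reach=3), the mechanism Reach = Budget + 4 is discarded; Reach is fixed at 3.
Churn = 0 if Reach >= 4 else 2  [with Reach=3]  = 2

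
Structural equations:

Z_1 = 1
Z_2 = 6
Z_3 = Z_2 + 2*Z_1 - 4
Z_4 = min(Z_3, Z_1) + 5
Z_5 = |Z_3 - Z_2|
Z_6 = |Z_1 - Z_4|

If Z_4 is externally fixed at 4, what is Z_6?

Under do(Z_4=4), the mechanism Z_4 = min(Z_3, Z_1) + 5 is discarded; Z_4 is fixed at 4.
Z_6 = |Z_1 - Z_4|  [with Z_1=1, Z_4=4]  = 3

3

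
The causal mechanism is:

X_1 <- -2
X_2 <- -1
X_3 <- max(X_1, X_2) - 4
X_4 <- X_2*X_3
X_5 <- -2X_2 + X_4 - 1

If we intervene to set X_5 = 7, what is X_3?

-5

do(X_5=7) replaces the equation X_5 <- -2X_2 + X_4 - 1 with the constant X_5 = 7.
X_3 is not downstream of the intervention, so its value is determined by the original equations.
X_3 = max(X_1, X_2) - 4  [with X_1=-2, X_2=-1]  = -5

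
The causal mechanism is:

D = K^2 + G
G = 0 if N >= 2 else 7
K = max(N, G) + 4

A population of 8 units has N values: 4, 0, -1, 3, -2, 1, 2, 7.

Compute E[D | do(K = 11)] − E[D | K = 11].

The intervention sets K=11 in all 8 units regardless of N. Recomputing D per unit gives 121, 128, 128, 121, 128, 128, 121, 121; average 124.5.
Observing K=11 restricts to units where K's equation naturally yields 11: N ∈ {0, -1, -2, 1, 7}. In that subpopulation D = 128, 128, 128, 128, 121, mean 126.6.
Difference = 124.5 − 126.6 = -2.1.

-2.1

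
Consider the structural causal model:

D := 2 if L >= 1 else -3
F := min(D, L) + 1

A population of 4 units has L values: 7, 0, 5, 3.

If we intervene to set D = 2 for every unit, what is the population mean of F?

2.5

Every unit gets D=2 under the intervention. F values become 3, 1, 3, 3; E[F|do(D=2)] = 2.5.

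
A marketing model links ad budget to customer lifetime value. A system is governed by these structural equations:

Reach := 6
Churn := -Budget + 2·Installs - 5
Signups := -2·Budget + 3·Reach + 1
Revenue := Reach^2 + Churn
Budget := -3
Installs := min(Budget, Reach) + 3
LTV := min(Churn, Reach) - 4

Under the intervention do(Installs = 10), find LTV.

2

The intervention breaks the incoming arrows to Installs: Installs := min(Budget, Reach) + 3 no longer applies, and Installs = 10.
Churn = -Budget + 2·Installs - 5  [with Budget=-3, Installs=10]  = 18
LTV = min(Churn, Reach) - 4  [with Churn=18, Reach=6]  = 2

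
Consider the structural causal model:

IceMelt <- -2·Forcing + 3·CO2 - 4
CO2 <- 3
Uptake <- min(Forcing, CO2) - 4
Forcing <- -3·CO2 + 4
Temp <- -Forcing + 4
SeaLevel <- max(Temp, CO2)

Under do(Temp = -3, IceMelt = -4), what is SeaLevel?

Setting Temp = -3, IceMelt = -4 by intervention discards those variables' equations.
SeaLevel = max(Temp, CO2)  [with Temp=-3, CO2=3]  = 3

3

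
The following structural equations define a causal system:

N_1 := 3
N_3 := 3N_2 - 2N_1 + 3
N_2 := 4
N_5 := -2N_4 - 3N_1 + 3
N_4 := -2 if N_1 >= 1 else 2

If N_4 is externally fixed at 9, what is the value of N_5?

Intervening sets N_4 = 9 and removes its equation (N_4 := -2 if N_1 >= 1 else 2).
N_5 = -2N_4 - 3N_1 + 3  [with N_4=9, N_1=3]  = -24

-24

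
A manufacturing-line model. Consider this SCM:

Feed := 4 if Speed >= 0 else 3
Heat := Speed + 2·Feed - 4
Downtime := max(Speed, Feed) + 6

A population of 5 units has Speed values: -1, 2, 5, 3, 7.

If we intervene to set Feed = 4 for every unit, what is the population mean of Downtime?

10.8

Under do(Feed=4), Feed's equation is replaced by Feed=4 for every unit. Per-unit Downtime: 10, 10, 11, 10, 13. Mean = 10.8.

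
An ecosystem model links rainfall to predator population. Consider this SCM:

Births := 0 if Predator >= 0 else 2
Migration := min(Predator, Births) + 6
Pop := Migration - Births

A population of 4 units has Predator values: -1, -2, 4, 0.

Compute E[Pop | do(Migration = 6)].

Every unit gets Migration=6 under the intervention. Pop values become 4, 4, 6, 6; E[Pop|do(Migration=6)] = 5.

5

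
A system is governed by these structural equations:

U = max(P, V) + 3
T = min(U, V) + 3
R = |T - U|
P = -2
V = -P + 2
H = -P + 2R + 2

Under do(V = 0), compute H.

4

Under do(V=0), the mechanism V = -P + 2 is discarded; V is fixed at 0.
U = max(P, V) + 3  [with P=-2, V=0]  = 3
T = min(U, V) + 3  [with U=3, V=0]  = 3
R = |T - U|  [with T=3, U=3]  = 0
H = -P + 2R + 2  [with P=-2, R=0]  = 4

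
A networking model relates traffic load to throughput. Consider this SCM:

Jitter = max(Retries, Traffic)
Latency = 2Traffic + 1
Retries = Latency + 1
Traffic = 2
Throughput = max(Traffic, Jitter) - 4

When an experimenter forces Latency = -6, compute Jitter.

Under do(Latency=-6), the mechanism Latency = 2Traffic + 1 is discarded; Latency is fixed at -6.
Retries = Latency + 1  [with Latency=-6]  = -5
Jitter = max(Retries, Traffic)  [with Retries=-5, Traffic=2]  = 2

2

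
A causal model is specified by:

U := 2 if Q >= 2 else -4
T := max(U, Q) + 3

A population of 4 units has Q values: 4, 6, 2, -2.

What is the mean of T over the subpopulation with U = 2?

7

Observing U=2 restricts to units where U's equation naturally yields 2: Q ∈ {4, 6, 2}. In that subpopulation T = 7, 9, 5, mean 7.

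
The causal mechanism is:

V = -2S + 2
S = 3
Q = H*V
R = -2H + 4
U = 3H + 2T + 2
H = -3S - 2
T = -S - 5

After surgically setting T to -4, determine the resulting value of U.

Under do(T=-4), the mechanism T = -S - 5 is discarded; T is fixed at -4.
H = -3S - 2  [with S=3]  = -11
U = 3H + 2T + 2  [with H=-11, T=-4]  = -39

-39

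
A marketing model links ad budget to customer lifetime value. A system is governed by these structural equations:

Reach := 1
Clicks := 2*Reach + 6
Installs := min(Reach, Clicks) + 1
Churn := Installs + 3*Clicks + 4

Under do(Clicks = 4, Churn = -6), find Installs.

The joint intervention fixes Clicks = 4, Churn = -6, removing each variable's own equation.
Installs = min(Reach, Clicks) + 1  [with Reach=1, Clicks=4]  = 2

2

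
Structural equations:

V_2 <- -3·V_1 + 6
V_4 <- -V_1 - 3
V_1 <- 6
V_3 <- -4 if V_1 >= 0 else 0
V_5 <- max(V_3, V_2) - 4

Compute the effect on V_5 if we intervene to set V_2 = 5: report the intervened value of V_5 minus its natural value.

9

do(V_2=5) replaces the equation V_2 <- -3·V_1 + 6 with the constant V_2 = 5.
V_3 = -4 if V_1 >= 0 else 0  [with V_1=6]  = -4
V_5 = max(V_3, V_2) - 4  [with V_3=-4, V_2=5]  = 1
Without intervention: V_2 = -3·V_1 + 6  [with V_1=6]  = -12; V_3 = -4 if V_1 >= 0 else 0  [with V_1=6]  = -4; V_5 = max(V_3, V_2) - 4  [with V_3=-4, V_2=-12]  = -8.
Change = 1 − (-8) = 9.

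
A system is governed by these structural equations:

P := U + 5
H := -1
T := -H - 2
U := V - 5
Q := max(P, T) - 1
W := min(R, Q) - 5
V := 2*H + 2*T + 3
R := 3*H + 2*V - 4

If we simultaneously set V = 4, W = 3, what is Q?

3

Under do(V = 4, W = 3), each intervened variable's structural equation is replaced by its fixed value.
T = -H - 2  [with H=-1]  = -1
U = V - 5  [with V=4]  = -1
P = U + 5  [with U=-1]  = 4
Q = max(P, T) - 1  [with P=4, T=-1]  = 3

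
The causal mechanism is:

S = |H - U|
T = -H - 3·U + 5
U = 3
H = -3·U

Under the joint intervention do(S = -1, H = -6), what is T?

2

The joint intervention fixes S = -1, H = -6, removing each variable's own equation.
T = -H - 3·U + 5  [with H=-6, U=3]  = 2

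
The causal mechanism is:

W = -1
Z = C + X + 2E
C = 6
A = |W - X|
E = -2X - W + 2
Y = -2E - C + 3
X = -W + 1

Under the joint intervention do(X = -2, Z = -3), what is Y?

-17

Under do(X = -2, Z = -3), each intervened variable's structural equation is replaced by its fixed value.
E = -2X - W + 2  [with X=-2, W=-1]  = 7
Y = -2E - C + 3  [with E=7, C=6]  = -17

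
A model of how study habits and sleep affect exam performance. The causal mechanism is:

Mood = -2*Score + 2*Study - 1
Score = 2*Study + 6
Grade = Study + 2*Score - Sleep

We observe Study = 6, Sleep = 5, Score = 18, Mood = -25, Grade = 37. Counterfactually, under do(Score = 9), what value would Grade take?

do(Score=9) replaces the equation Score = 2*Study + 6 with the constant Score = 9.
Grade = Study + 2*Score - Sleep  [with Study=6, Score=9, Sleep=5]  = 19

19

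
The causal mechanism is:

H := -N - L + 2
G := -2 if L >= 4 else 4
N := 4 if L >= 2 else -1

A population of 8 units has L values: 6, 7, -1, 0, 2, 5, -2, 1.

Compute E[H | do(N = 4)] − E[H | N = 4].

2.75

do(N=4) breaks N's dependence on L. With N=4 fixed, H across the units is -8, -9, -1, -2, -4, -7, 0, -3, mean -4.25.
E[H|N=4] averages over only the 4 units with N=4 (L = 6, 7, 2, 5): H = -8, -9, -4, -7, mean -7.
Difference = -4.25 − (-7) = 2.75.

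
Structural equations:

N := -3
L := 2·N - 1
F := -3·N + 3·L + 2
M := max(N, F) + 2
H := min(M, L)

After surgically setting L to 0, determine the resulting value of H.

do(L=0) replaces the equation L := 2·N - 1 with the constant L = 0.
F = -3·N + 3·L + 2  [with N=-3, L=0]  = 11
M = max(N, F) + 2  [with N=-3, F=11]  = 13
H = min(M, L)  [with M=13, L=0]  = 0

0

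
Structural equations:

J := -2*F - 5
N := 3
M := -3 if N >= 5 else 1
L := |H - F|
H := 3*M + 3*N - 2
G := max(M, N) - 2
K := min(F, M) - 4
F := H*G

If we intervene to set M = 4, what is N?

3

Under do(M=4), the mechanism M := -3 if N >= 5 else 1 is discarded; M is fixed at 4.
N is not downstream of the intervention, so its value is determined by the original equations.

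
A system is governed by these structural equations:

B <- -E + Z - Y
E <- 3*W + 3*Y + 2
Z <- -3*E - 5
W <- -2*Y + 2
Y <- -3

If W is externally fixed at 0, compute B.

26

do(W=0) replaces the equation W <- -2*Y + 2 with the constant W = 0.
E = 3*W + 3*Y + 2  [with W=0, Y=-3]  = -7
Z = -3*E - 5  [with E=-7]  = 16
B = -E + Z - Y  [with E=-7, Z=16, Y=-3]  = 26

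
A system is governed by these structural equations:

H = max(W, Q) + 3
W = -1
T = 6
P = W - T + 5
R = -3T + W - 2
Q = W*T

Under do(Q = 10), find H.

The intervention breaks the incoming arrows to Q: Q = W*T no longer applies, and Q = 10.
H = max(W, Q) + 3  [with W=-1, Q=10]  = 13

13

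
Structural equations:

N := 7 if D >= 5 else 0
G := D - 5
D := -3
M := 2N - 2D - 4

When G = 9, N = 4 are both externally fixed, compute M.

Setting G = 9, N = 4 by intervention discards those variables' equations.
M = 2N - 2D - 4  [with N=4, D=-3]  = 10

10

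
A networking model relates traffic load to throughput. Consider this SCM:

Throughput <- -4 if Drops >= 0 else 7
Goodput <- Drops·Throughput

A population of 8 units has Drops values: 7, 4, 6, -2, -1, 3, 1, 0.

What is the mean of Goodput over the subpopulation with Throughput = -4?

Observing Throughput=-4 restricts to units where Throughput's equation naturally yields -4: Drops ∈ {7, 4, 6, 3, 1, 0}. In that subpopulation Goodput = -28, -16, -24, -12, -4, 0, mean -14.

-14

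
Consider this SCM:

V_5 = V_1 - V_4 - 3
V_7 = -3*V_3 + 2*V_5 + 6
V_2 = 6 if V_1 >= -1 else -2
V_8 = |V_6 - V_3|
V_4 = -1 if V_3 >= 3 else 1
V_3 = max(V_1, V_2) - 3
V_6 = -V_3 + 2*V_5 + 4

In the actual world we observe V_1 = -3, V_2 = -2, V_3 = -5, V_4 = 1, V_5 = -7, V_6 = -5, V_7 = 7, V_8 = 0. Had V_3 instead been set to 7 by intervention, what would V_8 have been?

The intervention breaks the incoming arrows to V_3: V_3 = max(V_1, V_2) - 3 no longer applies, and V_3 = 7.
V_4 = -1 if V_3 >= 3 else 1  [with V_3=7]  = -1
V_5 = V_1 - V_4 - 3  [with V_1=-3, V_4=-1]  = -5
V_6 = -V_3 + 2*V_5 + 4  [with V_3=7, V_5=-5]  = -13
V_8 = |V_6 - V_3|  [with V_6=-13, V_3=7]  = 20

20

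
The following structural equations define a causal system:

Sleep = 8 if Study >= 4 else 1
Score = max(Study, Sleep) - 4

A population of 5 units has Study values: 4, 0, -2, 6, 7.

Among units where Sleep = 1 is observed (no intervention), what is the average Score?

-3

E[Score|Sleep=1] averages over only the 2 units with Sleep=1 (Study = 0, -2): Score = -3, -3, mean -3.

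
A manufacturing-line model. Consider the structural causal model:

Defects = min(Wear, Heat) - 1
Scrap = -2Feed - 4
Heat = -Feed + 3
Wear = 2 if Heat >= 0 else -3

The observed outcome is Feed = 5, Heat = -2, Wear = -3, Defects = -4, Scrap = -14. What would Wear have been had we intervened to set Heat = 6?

The intervention breaks the incoming arrows to Heat: Heat = -Feed + 3 no longer applies, and Heat = 6.
Wear = 2 if Heat >= 0 else -3  [with Heat=6]  = 2

2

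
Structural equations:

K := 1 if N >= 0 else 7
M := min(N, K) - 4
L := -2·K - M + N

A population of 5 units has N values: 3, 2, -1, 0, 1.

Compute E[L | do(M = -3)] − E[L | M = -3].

The intervention sets M=-3 in all 5 units regardless of N. Recomputing L per unit gives 4, 3, -12, 1, 2; average -0.4.
E[L|M=-3] averages over only the 3 units with M=-3 (N = 3, 2, 1): L = 4, 3, 2, mean 3.
Difference = -0.4 − 3 = -3.4.

-3.4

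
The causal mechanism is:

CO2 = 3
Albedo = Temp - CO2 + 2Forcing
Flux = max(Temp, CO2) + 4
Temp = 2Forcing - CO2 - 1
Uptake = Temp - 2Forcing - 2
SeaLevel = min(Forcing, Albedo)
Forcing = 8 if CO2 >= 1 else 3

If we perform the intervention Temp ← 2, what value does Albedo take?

15

The intervention breaks the incoming arrows to Temp: Temp = 2Forcing - CO2 - 1 no longer applies, and Temp = 2.
Forcing = 8 if CO2 >= 1 else 3  [with CO2=3]  = 8
Albedo = Temp - CO2 + 2Forcing  [with Temp=2, CO2=3, Forcing=8]  = 15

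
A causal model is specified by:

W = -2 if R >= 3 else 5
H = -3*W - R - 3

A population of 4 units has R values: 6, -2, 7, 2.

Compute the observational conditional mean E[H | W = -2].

Observing W=-2 restricts to units where W's equation naturally yields -2: R ∈ {6, 7}. In that subpopulation H = -3, -4, mean -3.5.

-3.5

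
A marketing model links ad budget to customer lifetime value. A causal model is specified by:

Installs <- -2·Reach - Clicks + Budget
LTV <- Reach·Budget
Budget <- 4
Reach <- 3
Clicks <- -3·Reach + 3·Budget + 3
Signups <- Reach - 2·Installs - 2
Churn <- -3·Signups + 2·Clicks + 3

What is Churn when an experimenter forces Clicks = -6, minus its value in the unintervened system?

48

The intervention breaks the incoming arrows to Clicks: Clicks <- -3·Reach + 3·Budget + 3 no longer applies, and Clicks = -6.
Installs = -2·Reach - Clicks + Budget  [with Reach=3, Clicks=-6, Budget=4]  = 4
Signups = Reach - 2·Installs - 2  [with Reach=3, Installs=4]  = -7
Churn = -3·Signups + 2·Clicks + 3  [with Signups=-7, Clicks=-6]  = 12
Without intervention: Clicks = -3·Reach + 3·Budget + 3  [with Reach=3, Budget=4]  = 6; Installs = -2·Reach - Clicks + Budget  [with Reach=3, Clicks=6, Budget=4]  = -8; Signups = Reach - 2·Installs - 2  [with Reach=3, Installs=-8]  = 17; Churn = -3·Signups + 2·Clicks + 3  [with Signups=17, Clicks=6]  = -36.
Change = 12 − (-36) = 48.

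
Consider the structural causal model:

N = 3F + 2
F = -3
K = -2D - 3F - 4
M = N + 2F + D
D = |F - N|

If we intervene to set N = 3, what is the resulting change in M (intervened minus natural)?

do(N=3) replaces the equation N = 3F + 2 with the constant N = 3.
D = |F - N|  [with F=-3, N=3]  = 6
M = N + 2F + D  [with N=3, F=-3, D=6]  = 3
Without intervention: N = 3F + 2  [with F=-3]  = -7; D = |F - N|  [with F=-3, N=-7]  = 4; M = N + 2F + D  [with N=-7, F=-3, D=4]  = -9.
Change = 3 − (-9) = 12.

12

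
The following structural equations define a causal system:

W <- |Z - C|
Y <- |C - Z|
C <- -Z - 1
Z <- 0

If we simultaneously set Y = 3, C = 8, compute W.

8

Setting Y = 3, C = 8 by intervention discards those variables' equations.
W = |Z - C|  [with Z=0, C=8]  = 8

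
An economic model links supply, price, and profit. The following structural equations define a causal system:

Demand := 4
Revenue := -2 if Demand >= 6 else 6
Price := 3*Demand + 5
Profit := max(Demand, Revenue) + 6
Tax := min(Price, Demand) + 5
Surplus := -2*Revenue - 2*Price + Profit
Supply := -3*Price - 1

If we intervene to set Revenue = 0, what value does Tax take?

9

Intervening sets Revenue = 0 and removes its equation (Revenue := -2 if Demand >= 6 else 6).
No directed path runs from Revenue to Tax, so Tax keeps its natural value.
Price = 3*Demand + 5  [with Demand=4]  = 17
Tax = min(Price, Demand) + 5  [with Price=17, Demand=4]  = 9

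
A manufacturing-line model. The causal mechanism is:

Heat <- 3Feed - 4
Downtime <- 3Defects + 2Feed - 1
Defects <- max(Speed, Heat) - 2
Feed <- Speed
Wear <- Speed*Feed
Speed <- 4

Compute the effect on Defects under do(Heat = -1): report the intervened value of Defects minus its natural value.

do(Heat=-1) replaces the equation Heat <- 3Feed - 4 with the constant Heat = -1.
Defects = max(Speed, Heat) - 2  [with Speed=4, Heat=-1]  = 2
Without intervention: Feed = Speed  [with Speed=4]  = 4; Heat = 3Feed - 4  [with Feed=4]  = 8; Defects = max(Speed, Heat) - 2  [with Speed=4, Heat=8]  = 6.
Change = 2 − 6 = -4.

-4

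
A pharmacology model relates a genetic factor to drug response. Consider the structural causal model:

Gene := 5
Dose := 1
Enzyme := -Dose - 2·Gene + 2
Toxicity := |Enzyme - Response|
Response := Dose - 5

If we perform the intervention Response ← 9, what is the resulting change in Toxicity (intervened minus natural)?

Intervening sets Response = 9 and removes its equation (Response := Dose - 5).
Enzyme = -Dose - 2·Gene + 2  [with Dose=1, Gene=5]  = -9
Toxicity = |Enzyme - Response|  [with Enzyme=-9, Response=9]  = 18
Without intervention: Enzyme = -Dose - 2·Gene + 2  [with Dose=1, Gene=5]  = -9; Response = Dose - 5  [with Dose=1]  = -4; Toxicity = |Enzyme - Response|  [with Enzyme=-9, Response=-4]  = 5.
Change = 18 − 5 = 13.

13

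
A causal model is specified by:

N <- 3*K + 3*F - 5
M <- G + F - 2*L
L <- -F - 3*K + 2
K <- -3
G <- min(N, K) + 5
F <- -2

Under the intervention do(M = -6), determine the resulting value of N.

-20

do(M=-6) replaces the equation M <- G + F - 2*L with the constant M = -6.
No directed path runs from M to N, so N keeps its natural value.
N = 3*K + 3*F - 5  [with K=-3, F=-2]  = -20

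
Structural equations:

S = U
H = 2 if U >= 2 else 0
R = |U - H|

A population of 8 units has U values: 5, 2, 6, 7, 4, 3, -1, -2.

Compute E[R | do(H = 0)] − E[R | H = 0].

2.25

Under do(H=0), H's equation is replaced by H=0 for every unit. Per-unit R: 5, 2, 6, 7, 4, 3, 1, 2. Mean = 3.75.
Conditioning on H=0 selects the 2 unit(s) with U ∈ {-1, -2}. Their R values: 1, 2. Mean = 1.5.
Difference = 3.75 − 1.5 = 2.25.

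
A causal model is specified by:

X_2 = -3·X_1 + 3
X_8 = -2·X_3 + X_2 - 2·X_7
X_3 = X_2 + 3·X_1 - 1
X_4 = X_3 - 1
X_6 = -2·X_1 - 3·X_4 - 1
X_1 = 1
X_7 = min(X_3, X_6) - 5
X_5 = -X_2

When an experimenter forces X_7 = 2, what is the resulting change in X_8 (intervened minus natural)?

-26

do(X_7=2) replaces the equation X_7 = min(X_3, X_6) - 5 with the constant X_7 = 2.
X_2 = -3·X_1 + 3  [with X_1=1]  = 0
X_3 = X_2 + 3·X_1 - 1  [with X_2=0, X_1=1]  = 2
X_8 = -2·X_3 + X_2 - 2·X_7  [with X_3=2, X_2=0, X_7=2]  = -8
Without intervention: X_2 = -3·X_1 + 3  [with X_1=1]  = 0; X_3 = X_2 + 3·X_1 - 1  [with X_2=0, X_1=1]  = 2; X_4 = X_3 - 1  [with X_3=2]  = 1; X_6 = -2·X_1 - 3·X_4 - 1  [with X_1=1, X_4=1]  = -6; X_7 = min(X_3, X_6) - 5  [with X_3=2, X_6=-6]  = -11; X_8 = -2·X_3 + X_2 - 2·X_7  [with X_3=2, X_2=0, X_7=-11]  = 18.
Change = -8 − 18 = -26.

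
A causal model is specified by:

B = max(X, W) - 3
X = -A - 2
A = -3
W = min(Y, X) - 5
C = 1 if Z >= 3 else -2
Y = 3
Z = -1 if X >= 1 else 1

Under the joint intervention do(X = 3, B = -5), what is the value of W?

-2

The joint intervention fixes X = 3, B = -5, removing each variable's own equation.
W = min(Y, X) - 5  [with Y=3, X=3]  = -2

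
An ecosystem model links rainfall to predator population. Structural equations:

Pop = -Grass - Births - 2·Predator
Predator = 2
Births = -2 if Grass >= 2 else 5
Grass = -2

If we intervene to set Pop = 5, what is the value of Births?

Under do(Pop=5), the mechanism Pop = -Grass - Births - 2·Predator is discarded; Pop is fixed at 5.
Since Births is not a descendant of the intervened variable, it is unaffected.
Births = -2 if Grass >= 2 else 5  [with Grass=-2]  = 5

5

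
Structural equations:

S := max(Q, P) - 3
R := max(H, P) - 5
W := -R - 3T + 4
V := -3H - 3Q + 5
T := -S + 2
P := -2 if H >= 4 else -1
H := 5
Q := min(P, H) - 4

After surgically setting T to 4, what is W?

-8

do(T=4) replaces the equation T := -S + 2 with the constant T = 4.
P = -2 if H >= 4 else -1  [with H=5]  = -2
R = max(H, P) - 5  [with H=5, P=-2]  = 0
W = -R - 3T + 4  [with R=0, T=4]  = -8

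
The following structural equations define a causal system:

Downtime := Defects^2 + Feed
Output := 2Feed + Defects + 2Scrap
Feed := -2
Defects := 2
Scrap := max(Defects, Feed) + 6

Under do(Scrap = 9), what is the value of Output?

16

The intervention breaks the incoming arrows to Scrap: Scrap := max(Defects, Feed) + 6 no longer applies, and Scrap = 9.
Output = 2Feed + Defects + 2Scrap  [with Feed=-2, Defects=2, Scrap=9]  = 16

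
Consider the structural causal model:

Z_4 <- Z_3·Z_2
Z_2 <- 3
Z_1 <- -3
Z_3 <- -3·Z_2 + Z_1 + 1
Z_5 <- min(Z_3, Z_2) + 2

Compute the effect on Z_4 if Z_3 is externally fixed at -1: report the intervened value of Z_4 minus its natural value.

30

The intervention breaks the incoming arrows to Z_3: Z_3 <- -3·Z_2 + Z_1 + 1 no longer applies, and Z_3 = -1.
Z_4 = Z_3·Z_2  [with Z_3=-1, Z_2=3]  = -3
Without intervention: Z_3 = -3·Z_2 + Z_1 + 1  [with Z_2=3, Z_1=-3]  = -11; Z_4 = Z_3·Z_2  [with Z_3=-11, Z_2=3]  = -33.
Change = -3 − (-33) = 30.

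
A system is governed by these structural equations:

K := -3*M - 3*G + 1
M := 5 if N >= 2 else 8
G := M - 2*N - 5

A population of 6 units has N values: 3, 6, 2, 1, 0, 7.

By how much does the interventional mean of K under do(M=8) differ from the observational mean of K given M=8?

16

do(M=8) breaks M's dependence on N. With M=8 fixed, K across the units is -14, 4, -20, -26, -32, 10, mean -13.
E[K|M=8] averages over only the 2 units with M=8 (N = 1, 0): K = -26, -32, mean -29.
Difference = -13 − (-29) = 16.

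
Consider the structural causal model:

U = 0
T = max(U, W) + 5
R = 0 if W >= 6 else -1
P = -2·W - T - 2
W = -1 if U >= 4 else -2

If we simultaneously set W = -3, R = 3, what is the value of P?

-1

The joint intervention fixes W = -3, R = 3, removing each variable's own equation.
T = max(U, W) + 5  [with U=0, W=-3]  = 5
P = -2·W - T - 2  [with W=-3, T=5]  = -1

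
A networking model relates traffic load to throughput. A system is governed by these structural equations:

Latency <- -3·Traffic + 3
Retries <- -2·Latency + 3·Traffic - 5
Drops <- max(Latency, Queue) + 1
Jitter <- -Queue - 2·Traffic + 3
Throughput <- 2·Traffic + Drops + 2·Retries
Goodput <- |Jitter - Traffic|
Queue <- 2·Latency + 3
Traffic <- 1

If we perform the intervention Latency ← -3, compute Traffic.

1

Under do(Latency=-3), the mechanism Latency <- -3·Traffic + 3 is discarded; Latency is fixed at -3.
Traffic is not downstream of the intervention, so its value is determined by the original equations.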